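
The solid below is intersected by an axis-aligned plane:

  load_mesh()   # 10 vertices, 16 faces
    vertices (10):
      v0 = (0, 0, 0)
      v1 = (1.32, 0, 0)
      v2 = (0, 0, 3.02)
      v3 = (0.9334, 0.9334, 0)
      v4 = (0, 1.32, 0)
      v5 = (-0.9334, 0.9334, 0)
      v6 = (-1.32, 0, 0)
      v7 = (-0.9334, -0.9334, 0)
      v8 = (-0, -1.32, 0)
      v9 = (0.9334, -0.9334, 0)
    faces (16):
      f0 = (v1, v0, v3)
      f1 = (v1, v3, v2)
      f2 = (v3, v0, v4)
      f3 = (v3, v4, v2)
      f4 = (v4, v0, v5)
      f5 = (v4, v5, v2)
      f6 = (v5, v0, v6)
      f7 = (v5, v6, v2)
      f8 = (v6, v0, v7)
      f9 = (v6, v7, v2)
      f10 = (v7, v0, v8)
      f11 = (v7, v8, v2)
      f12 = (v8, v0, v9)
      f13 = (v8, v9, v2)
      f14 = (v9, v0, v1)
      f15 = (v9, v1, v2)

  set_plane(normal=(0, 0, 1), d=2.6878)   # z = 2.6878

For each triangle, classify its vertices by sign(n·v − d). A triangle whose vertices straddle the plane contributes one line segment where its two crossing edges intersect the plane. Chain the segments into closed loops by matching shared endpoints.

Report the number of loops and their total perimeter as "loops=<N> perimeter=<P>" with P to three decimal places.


loops=1 perimeter=0.889

Straddling triangles (8 of 16):
  (v1,v3,v2) [--+] → (0.102674, 0.102674, 2.6878)–(0.1452, 0, 2.6878)  len=0.1111
  (v3,v4,v2) [--+] → (0, 0.1452, 2.6878)–(0.102674, 0.102674, 2.6878)  len=0.1111
  (v4,v5,v2) [--+] → (-0.102674, 0.102674, 2.6878)–(0, 0.1452, 2.6878)  len=0.1111
  (v5,v6,v2) [--+] → (-0.1452, 0, 2.6878)–(-0.102674, 0.102674, 2.6878)  len=0.1111
  (v6,v7,v2) [--+] → (-0.102674, -0.102674, 2.6878)–(-0.1452, 0, 2.6878)  len=0.1111
  (v7,v8,v2) [--+] → (0, -0.1452, 2.6878)–(-0.102674, -0.102674, 2.6878)  len=0.1111
  (v8,v9,v2) [--+] → (0.102674, -0.102674, 2.6878)–(0, -0.1452, 2.6878)  len=0.1111
  (v9,v1,v2) [--+] → (0.1452, 0, 2.6878)–(0.102674, -0.102674, 2.6878)  len=0.1111

Chained into 1 loop(s):
  loop 1: 8 segments, perimeter = 0.8891
Total perimeter = 0.889


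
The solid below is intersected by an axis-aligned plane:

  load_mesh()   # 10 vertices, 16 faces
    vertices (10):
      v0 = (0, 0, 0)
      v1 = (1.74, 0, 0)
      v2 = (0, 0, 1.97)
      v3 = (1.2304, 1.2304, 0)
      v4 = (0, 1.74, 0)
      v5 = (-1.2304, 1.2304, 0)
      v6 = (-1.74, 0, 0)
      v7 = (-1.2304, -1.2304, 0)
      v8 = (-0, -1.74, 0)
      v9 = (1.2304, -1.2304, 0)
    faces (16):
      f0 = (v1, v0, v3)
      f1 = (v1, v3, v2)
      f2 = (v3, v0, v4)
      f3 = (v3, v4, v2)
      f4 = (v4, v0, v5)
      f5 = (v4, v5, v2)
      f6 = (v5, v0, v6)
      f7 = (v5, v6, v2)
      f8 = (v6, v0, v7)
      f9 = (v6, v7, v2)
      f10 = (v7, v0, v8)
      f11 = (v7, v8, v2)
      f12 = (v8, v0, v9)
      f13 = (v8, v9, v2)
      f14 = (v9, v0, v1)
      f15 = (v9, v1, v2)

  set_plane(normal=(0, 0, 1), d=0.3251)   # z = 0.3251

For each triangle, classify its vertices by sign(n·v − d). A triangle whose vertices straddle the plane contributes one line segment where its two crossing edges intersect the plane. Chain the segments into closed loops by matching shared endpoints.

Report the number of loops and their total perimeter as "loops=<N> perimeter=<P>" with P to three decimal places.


Straddling triangles (8 of 16):
  (v1,v3,v2) [--+] → (1.02735, 1.02735, 0.3251)–(1.45286, 0, 0.3251)  len=1.1120
  (v3,v4,v2) [--+] → (0, 1.45286, 0.3251)–(1.02735, 1.02735, 0.3251)  len=1.1120
  (v4,v5,v2) [--+] → (-1.02735, 1.02735, 0.3251)–(0, 1.45286, 0.3251)  len=1.1120
  (v5,v6,v2) [--+] → (-1.45286, 0, 0.3251)–(-1.02735, 1.02735, 0.3251)  len=1.1120
  (v6,v7,v2) [--+] → (-1.02735, -1.02735, 0.3251)–(-1.45286, 0, 0.3251)  len=1.1120
  (v7,v8,v2) [--+] → (0, -1.45286, 0.3251)–(-1.02735, -1.02735, 0.3251)  len=1.1120
  (v8,v9,v2) [--+] → (1.02735, -1.02735, 0.3251)–(0, -1.45286, 0.3251)  len=1.1120
  (v9,v1,v2) [--+] → (1.45286, 0, 0.3251)–(1.02735, -1.02735, 0.3251)  len=1.1120

Chained into 1 loop(s):
  loop 1: 8 segments, perimeter = 8.8959
Total perimeter = 8.896

loops=1 perimeter=8.896


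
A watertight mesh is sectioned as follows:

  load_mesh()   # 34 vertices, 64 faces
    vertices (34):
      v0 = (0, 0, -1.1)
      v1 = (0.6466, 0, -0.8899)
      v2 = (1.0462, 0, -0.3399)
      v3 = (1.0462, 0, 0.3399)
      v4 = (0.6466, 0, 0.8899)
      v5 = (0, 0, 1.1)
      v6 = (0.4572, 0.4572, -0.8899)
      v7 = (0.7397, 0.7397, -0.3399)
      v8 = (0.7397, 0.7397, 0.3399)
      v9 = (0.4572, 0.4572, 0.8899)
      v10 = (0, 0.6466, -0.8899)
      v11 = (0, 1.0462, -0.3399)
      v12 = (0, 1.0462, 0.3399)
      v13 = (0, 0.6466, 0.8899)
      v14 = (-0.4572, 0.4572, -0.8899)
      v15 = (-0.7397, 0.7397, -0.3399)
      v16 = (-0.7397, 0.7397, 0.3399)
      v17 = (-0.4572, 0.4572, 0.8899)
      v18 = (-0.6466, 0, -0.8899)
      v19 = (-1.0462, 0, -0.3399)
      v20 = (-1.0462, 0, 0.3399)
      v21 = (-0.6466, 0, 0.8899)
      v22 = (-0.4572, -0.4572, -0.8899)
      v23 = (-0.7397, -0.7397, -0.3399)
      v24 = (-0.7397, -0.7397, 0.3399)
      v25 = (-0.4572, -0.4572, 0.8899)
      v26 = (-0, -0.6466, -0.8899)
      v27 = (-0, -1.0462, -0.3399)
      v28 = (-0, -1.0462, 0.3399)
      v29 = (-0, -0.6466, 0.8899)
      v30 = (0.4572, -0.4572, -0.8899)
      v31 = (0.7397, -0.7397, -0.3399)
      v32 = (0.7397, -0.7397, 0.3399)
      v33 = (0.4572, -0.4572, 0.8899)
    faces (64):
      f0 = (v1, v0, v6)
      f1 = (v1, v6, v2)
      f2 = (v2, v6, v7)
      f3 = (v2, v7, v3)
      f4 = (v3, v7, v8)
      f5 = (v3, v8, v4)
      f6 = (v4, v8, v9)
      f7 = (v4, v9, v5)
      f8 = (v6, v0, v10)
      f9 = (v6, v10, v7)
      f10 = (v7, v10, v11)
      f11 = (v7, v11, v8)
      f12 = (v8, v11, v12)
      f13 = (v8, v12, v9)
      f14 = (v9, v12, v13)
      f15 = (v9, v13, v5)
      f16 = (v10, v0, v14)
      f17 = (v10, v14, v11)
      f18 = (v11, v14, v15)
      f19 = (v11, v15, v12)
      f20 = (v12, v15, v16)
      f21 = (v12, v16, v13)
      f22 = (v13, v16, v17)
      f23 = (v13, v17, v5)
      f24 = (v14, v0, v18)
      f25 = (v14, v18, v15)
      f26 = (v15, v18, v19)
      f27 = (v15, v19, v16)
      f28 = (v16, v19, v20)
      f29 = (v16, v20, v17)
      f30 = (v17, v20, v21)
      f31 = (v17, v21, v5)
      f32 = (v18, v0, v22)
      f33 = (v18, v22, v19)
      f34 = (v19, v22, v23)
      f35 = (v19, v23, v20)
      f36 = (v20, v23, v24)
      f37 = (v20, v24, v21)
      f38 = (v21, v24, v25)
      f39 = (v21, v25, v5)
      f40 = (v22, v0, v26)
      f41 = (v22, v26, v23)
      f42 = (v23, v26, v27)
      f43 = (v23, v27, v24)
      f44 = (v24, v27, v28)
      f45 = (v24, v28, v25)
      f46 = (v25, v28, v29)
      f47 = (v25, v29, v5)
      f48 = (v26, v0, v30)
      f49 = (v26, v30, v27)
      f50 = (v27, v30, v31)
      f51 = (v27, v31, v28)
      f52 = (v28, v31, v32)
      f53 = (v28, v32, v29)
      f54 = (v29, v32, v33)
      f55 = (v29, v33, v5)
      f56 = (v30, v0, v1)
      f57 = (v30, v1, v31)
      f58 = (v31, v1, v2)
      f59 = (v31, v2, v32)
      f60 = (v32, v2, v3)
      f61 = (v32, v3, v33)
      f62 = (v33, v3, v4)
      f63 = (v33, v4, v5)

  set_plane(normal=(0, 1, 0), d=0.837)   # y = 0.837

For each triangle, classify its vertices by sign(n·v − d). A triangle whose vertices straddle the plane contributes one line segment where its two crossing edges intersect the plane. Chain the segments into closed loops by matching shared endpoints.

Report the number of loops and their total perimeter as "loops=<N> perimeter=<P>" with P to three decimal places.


loops=1 perimeter=3.684

Straddling triangles (10 of 64):
  (v7,v10,v11) [--+] → (0, 0.837, -0.627838)–(0.504878, 0.837, -0.3399)  len=0.5812
  (v7,v11,v8) [-+-] → (0.504878, 0.837, -0.3399)–(0.504878, 0.837, 0.124094)  len=0.4640
  (v8,v11,v12) [-++] → (0.504878, 0.837, 0.124094)–(0.504878, 0.837, 0.3399)  len=0.2158
  (v8,v12,v9) [-+-] → (0.504878, 0.837, 0.3399)–(0.162388, 0.837, 0.535248)  len=0.3943
  (v9,v12,v13) [-+-] → (0.162388, 0.837, 0.535248)–(0, 0.837, 0.627838)  len=0.1869
  (v10,v14,v11) [--+] → (-0.162388, 0.837, -0.535248)–(0, 0.837, -0.627838)  len=0.1869
  (v11,v14,v15) [+--] → (-0.162388, 0.837, -0.535248)–(-0.504878, 0.837, -0.3399)  len=0.3943
  (v11,v15,v12) [+-+] → (-0.504878, 0.837, -0.3399)–(-0.504878, 0.837, -0.124094)  len=0.2158
  (v12,v15,v16) [+--] → (-0.504878, 0.837, -0.124094)–(-0.504878, 0.837, 0.3399)  len=0.4640
  (v12,v16,v13) [+--] → (-0.504878, 0.837, 0.3399)–(0, 0.837, 0.627838)  len=0.5812

Chained into 1 loop(s):
  loop 1: 10 segments, perimeter = 3.6845
Total perimeter = 3.684


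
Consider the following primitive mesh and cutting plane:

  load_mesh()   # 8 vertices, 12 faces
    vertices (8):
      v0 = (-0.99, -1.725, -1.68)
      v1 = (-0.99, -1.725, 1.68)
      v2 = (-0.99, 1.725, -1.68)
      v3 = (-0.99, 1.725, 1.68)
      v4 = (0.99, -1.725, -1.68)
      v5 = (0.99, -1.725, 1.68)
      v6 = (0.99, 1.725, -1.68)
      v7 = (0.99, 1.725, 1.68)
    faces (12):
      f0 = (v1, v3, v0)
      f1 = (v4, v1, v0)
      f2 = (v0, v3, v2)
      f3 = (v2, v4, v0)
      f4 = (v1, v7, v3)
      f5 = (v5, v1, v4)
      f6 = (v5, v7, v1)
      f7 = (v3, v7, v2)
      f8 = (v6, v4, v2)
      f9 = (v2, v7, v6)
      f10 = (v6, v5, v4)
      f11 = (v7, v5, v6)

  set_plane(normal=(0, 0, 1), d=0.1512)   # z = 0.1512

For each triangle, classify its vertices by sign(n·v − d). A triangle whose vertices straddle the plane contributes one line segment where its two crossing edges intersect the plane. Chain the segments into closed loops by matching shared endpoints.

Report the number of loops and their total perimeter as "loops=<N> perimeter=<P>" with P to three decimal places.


Straddling triangles (8 of 12):
  (v1,v3,v0) [++-] → (-0.99, 0.15525, 0.1512)–(-0.99, -1.725, 0.1512)  len=1.8802
  (v4,v1,v0) [-+-] → (-0.0891, -1.725, 0.1512)–(-0.99, -1.725, 0.1512)  len=0.9009
  (v0,v3,v2) [-+-] → (-0.99, 0.15525, 0.1512)–(-0.99, 1.725, 0.1512)  len=1.5697
  (v5,v1,v4) [++-] → (-0.0891, -1.725, 0.1512)–(0.99, -1.725, 0.1512)  len=1.0791
  (v3,v7,v2) [++-] → (0.0891, 1.725, 0.1512)–(-0.99, 1.725, 0.1512)  len=1.0791
  (v2,v7,v6) [-+-] → (0.0891, 1.725, 0.1512)–(0.99, 1.725, 0.1512)  len=0.9009
  (v6,v5,v4) [-+-] → (0.99, -0.15525, 0.1512)–(0.99, -1.725, 0.1512)  len=1.5697
  (v7,v5,v6) [++-] → (0.99, -0.15525, 0.1512)–(0.99, 1.725, 0.1512)  len=1.8802

Chained into 1 loop(s):
  loop 1: 8 segments, perimeter = 10.8600
Total perimeter = 10.860

loops=1 perimeter=10.860


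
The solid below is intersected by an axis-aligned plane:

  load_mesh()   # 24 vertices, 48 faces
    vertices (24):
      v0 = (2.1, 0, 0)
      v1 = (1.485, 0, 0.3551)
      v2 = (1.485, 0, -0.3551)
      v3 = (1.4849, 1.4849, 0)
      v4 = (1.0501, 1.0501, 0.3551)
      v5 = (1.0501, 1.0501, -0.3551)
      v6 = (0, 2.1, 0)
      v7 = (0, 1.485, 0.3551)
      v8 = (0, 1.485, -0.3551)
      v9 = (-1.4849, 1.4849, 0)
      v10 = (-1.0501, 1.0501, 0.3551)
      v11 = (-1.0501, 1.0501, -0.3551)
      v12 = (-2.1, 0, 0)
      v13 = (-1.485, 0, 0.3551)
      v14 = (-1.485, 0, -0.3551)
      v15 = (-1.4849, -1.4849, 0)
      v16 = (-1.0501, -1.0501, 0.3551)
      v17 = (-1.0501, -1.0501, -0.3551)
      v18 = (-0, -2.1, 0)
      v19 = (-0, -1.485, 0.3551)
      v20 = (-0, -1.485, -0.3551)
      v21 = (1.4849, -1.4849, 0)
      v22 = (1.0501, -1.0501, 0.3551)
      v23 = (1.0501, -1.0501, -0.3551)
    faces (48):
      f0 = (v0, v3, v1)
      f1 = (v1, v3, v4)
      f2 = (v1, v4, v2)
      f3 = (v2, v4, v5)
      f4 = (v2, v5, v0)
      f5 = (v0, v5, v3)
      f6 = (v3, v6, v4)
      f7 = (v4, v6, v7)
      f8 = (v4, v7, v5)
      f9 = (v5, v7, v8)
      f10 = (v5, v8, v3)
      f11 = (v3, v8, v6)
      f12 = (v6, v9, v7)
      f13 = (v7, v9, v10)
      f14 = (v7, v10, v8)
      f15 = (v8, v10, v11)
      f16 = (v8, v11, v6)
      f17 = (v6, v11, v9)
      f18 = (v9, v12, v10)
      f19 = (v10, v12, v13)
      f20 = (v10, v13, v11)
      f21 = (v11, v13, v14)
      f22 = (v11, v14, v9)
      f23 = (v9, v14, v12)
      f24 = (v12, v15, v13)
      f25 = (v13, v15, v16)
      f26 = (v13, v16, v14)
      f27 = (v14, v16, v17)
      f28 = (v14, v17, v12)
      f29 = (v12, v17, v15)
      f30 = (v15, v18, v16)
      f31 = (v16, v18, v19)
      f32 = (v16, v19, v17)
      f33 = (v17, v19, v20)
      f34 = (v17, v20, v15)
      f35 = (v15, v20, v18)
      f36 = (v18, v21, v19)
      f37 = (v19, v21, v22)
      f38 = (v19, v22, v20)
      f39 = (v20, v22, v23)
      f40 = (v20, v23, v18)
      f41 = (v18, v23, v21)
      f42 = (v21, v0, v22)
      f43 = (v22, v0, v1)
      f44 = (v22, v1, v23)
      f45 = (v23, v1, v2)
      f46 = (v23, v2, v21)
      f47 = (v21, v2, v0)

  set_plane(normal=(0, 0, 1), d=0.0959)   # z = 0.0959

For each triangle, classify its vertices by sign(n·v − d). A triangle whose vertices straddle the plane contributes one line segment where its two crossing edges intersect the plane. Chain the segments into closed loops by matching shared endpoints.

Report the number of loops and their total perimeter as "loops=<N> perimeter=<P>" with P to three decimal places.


loops=2 perimeter=20.934

Straddling triangles (32 of 48):
  (v0,v3,v1) [--+] → (1.48493, 1.08388, 0.0959)–(1.93391, 0, 0.0959)  len=1.1732
  (v1,v3,v4) [+-+] → (1.48493, 1.08388, 0.0959)–(1.36748, 1.36748, 0.0959)  len=0.3070
  (v1,v4,v2) [++-] → (1.20882, 0.666848, 0.0959)–(1.485, 0, 0.0959)  len=0.7218
  (v2,v4,v5) [-+-] → (1.20882, 0.666848, 0.0959)–(1.0501, 1.0501, 0.0959)  len=0.4148
  (v3,v6,v4) [--+] → (0.283595, 1.81646, 0.0959)–(1.36748, 1.36748, 0.0959)  len=1.1732
  (v4,v6,v7) [+-+] → (0.283595, 1.81646, 0.0959)–(0, 1.93391, 0.0959)  len=0.3070
  (v4,v7,v5) [++-] → (0.383252, 1.32628, 0.0959)–(1.0501, 1.0501, 0.0959)  len=0.7218
  (v5,v7,v8) [-+-] → (0.383252, 1.32628, 0.0959)–(0, 1.485, 0.0959)  len=0.4148
  (v6,v9,v7) [--+] → (-1.08388, 1.48493, 0.0959)–(0, 1.93391, 0.0959)  len=1.1732
  (v7,v9,v10) [+-+] → (-1.08388, 1.48493, 0.0959)–(-1.36748, 1.36748, 0.0959)  len=0.3070
  (v7,v10,v8) [++-] → (-0.666848, 1.20882, 0.0959)–(0, 1.485, 0.0959)  len=0.7218
  (v8,v10,v11) [-+-] → (-0.666848, 1.20882, 0.0959)–(-1.0501, 1.0501, 0.0959)  len=0.4148
  (v9,v12,v10) [--+] → (-1.81646, 0.283595, 0.0959)–(-1.36748, 1.36748, 0.0959)  len=1.1732
  (v10,v12,v13) [+-+] → (-1.81646, 0.283595, 0.0959)–(-1.93391, 0, 0.0959)  len=0.3070
  (v10,v13,v11) [++-] → (-1.32628, 0.383252, 0.0959)–(-1.0501, 1.0501, 0.0959)  len=0.7218
  (v11,v13,v14) [-+-] → (-1.32628, 0.383252, 0.0959)–(-1.485, 0, 0.0959)  len=0.4148
  (v12,v15,v13) [--+] → (-1.48493, -1.08388, 0.0959)–(-1.93391, 0, 0.0959)  len=1.1732
  (v13,v15,v16) [+-+] → (-1.48493, -1.08388, 0.0959)–(-1.36748, -1.36748, 0.0959)  len=0.3070
  (v13,v16,v14) [++-] → (-1.20882, -0.666848, 0.0959)–(-1.485, 0, 0.0959)  len=0.7218
  (v14,v16,v17) [-+-] → (-1.20882, -0.666848, 0.0959)–(-1.0501, -1.0501, 0.0959)  len=0.4148
  (v15,v18,v16) [--+] → (-0.283595, -1.81646, 0.0959)–(-1.36748, -1.36748, 0.0959)  len=1.1732
  (v16,v18,v19) [+-+] → (-0.283595, -1.81646, 0.0959)–(0, -1.93391, 0.0959)  len=0.3070
  (v16,v19,v17) [++-] → (-0.383252, -1.32628, 0.0959)–(-1.0501, -1.0501, 0.0959)  len=0.7218
  (v17,v19,v20) [-+-] → (-0.383252, -1.32628, 0.0959)–(0, -1.485, 0.0959)  len=0.4148
  (v18,v21,v19) [--+] → (1.08388, -1.48493, 0.0959)–(0, -1.93391, 0.0959)  len=1.1732
  (v19,v21,v22) [+-+] → (1.08388, -1.48493, 0.0959)–(1.36748, -1.36748, 0.0959)  len=0.3070
  (v19,v22,v20) [++-] → (0.666848, -1.20882, 0.0959)–(0, -1.485, 0.0959)  len=0.7218
  (v20,v22,v23) [-+-] → (0.666848, -1.20882, 0.0959)–(1.0501, -1.0501, 0.0959)  len=0.4148
  (v21,v0,v22) [--+] → (1.81646, -0.283595, 0.0959)–(1.36748, -1.36748, 0.0959)  len=1.1732
  (v22,v0,v1) [+-+] → (1.81646, -0.283595, 0.0959)–(1.93391, 0, 0.0959)  len=0.3070
  (v22,v1,v23) [++-] → (1.32628, -0.383252, 0.0959)–(1.0501, -1.0501, 0.0959)  len=0.7218
  (v23,v1,v2) [-+-] → (1.32628, -0.383252, 0.0959)–(1.485, 0, 0.0959)  len=0.4148

Chained into 2 loop(s):
  loop 1: 16 segments, perimeter = 11.8412
  loop 2: 16 segments, perimeter = 9.0928
Total perimeter = 20.934


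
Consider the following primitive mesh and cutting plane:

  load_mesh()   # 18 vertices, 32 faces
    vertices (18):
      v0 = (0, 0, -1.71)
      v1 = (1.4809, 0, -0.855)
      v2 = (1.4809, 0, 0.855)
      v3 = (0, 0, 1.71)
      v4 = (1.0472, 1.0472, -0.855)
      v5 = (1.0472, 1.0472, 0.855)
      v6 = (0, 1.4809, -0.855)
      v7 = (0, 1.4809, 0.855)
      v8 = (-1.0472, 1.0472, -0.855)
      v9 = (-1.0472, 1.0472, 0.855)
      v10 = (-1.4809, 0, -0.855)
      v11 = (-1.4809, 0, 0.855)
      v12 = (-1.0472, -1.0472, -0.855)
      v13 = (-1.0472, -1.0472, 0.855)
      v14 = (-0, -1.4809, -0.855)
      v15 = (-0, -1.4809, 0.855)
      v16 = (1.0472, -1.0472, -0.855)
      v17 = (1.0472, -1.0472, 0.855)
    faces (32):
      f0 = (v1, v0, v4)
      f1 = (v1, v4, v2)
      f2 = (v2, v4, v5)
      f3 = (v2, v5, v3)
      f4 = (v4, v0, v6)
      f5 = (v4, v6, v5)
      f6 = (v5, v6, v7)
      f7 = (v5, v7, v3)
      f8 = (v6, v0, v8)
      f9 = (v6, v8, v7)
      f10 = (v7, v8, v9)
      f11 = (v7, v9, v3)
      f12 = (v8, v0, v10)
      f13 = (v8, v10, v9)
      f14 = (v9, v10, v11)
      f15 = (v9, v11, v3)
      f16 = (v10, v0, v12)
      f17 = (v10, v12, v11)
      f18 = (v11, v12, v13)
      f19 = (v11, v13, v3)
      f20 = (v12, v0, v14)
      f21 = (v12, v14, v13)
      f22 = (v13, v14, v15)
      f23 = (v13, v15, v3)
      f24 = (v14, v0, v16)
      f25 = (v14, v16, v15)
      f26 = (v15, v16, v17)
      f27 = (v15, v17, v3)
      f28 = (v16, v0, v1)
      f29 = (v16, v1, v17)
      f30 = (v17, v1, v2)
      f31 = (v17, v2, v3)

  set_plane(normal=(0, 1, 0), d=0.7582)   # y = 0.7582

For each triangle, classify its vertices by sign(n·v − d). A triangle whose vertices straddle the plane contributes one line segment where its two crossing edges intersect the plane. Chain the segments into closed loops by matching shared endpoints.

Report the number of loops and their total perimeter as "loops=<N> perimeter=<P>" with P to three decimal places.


loops=1 perimeter=8.426

Straddling triangles (12 of 32):
  (v1,v0,v4) [--+] → (0.7582, 0.7582, -1.09096)–(1.16689, 0.7582, -0.855)  len=0.4719
  (v1,v4,v2) [-+-] → (1.16689, 0.7582, -0.855)–(1.16689, 0.7582, -0.383084)  len=0.4719
  (v2,v4,v5) [-++] → (1.16689, 0.7582, -0.383084)–(1.16689, 0.7582, 0.855)  len=1.2381
  (v2,v5,v3) [-+-] → (1.16689, 0.7582, 0.855)–(0.7582, 0.7582, 1.09096)  len=0.4719
  (v4,v0,v6) [+-+] → (0.7582, 0.7582, -1.09096)–(0, 0.7582, -1.27225)  len=0.7796
  (v5,v7,v3) [++-] → (0, 0.7582, 1.27225)–(0.7582, 0.7582, 1.09096)  len=0.7796
  (v6,v0,v8) [+-+] → (0, 0.7582, -1.27225)–(-0.7582, 0.7582, -1.09096)  len=0.7796
  (v7,v9,v3) [++-] → (-0.7582, 0.7582, 1.09096)–(0, 0.7582, 1.27225)  len=0.7796
  (v8,v0,v10) [+--] → (-0.7582, 0.7582, -1.09096)–(-1.16689, 0.7582, -0.855)  len=0.4719
  (v8,v10,v9) [+-+] → (-1.16689, 0.7582, -0.855)–(-1.16689, 0.7582, 0.383084)  len=1.2381
  (v9,v10,v11) [+--] → (-1.16689, 0.7582, 0.383084)–(-1.16689, 0.7582, 0.855)  len=0.4719
  (v9,v11,v3) [+--] → (-1.16689, 0.7582, 0.855)–(-0.7582, 0.7582, 1.09096)  len=0.4719

Chained into 1 loop(s):
  loop 1: 12 segments, perimeter = 8.4260
Total perimeter = 8.426


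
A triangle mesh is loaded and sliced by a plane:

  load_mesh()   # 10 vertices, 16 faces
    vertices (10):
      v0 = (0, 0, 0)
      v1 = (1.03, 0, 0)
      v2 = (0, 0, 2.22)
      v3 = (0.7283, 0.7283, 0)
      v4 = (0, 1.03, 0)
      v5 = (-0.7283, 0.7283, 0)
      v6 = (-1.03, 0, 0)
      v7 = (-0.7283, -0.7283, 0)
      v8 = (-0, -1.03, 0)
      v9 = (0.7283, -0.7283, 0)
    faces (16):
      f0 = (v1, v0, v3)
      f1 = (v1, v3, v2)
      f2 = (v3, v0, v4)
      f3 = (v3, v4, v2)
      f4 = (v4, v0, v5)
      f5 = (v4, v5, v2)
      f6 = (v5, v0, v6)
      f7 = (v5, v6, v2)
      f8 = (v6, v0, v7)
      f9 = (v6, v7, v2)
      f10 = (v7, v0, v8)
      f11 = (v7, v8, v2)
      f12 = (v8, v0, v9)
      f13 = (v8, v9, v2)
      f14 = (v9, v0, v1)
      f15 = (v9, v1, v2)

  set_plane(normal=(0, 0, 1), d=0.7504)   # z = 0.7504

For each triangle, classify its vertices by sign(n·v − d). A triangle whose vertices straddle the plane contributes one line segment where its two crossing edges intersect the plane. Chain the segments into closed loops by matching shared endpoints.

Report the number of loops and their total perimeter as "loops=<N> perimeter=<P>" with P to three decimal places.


Straddling triangles (8 of 16):
  (v1,v3,v2) [--+] → (0.482121, 0.482121, 0.7504)–(0.681841, 0, 0.7504)  len=0.5219
  (v3,v4,v2) [--+] → (0, 0.681841, 0.7504)–(0.482121, 0.482121, 0.7504)  len=0.5219
  (v4,v5,v2) [--+] → (-0.482121, 0.482121, 0.7504)–(0, 0.681841, 0.7504)  len=0.5219
  (v5,v6,v2) [--+] → (-0.681841, 0, 0.7504)–(-0.482121, 0.482121, 0.7504)  len=0.5219
  (v6,v7,v2) [--+] → (-0.482121, -0.482121, 0.7504)–(-0.681841, 0, 0.7504)  len=0.5219
  (v7,v8,v2) [--+] → (0, -0.681841, 0.7504)–(-0.482121, -0.482121, 0.7504)  len=0.5219
  (v8,v9,v2) [--+] → (0.482121, -0.482121, 0.7504)–(0, -0.681841, 0.7504)  len=0.5219
  (v9,v1,v2) [--+] → (0.681841, 0, 0.7504)–(0.482121, -0.482121, 0.7504)  len=0.5219

Chained into 1 loop(s):
  loop 1: 8 segments, perimeter = 4.1748
Total perimeter = 4.175

loops=1 perimeter=4.175


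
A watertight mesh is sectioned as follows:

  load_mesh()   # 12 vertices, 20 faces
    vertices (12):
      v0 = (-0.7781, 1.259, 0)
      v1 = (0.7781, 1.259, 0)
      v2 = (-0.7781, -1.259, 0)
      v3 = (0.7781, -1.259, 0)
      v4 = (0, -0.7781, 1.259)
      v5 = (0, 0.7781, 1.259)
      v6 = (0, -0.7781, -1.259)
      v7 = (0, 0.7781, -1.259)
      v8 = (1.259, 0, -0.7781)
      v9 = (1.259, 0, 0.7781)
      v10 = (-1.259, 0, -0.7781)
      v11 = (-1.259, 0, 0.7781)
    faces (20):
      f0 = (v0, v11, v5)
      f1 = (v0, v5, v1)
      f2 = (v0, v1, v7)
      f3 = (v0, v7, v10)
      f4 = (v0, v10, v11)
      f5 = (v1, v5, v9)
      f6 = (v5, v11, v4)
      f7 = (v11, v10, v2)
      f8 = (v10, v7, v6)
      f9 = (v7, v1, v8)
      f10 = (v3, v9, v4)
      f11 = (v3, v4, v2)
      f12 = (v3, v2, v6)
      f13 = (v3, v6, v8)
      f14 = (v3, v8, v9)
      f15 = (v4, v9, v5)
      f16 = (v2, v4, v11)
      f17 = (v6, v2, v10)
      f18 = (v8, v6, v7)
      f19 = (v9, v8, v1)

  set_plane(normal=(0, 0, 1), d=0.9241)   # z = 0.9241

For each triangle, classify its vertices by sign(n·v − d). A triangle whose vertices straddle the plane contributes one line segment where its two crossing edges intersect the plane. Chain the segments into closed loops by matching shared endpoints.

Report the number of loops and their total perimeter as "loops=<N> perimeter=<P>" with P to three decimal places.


Straddling triangles (8 of 20):
  (v0,v11,v5) [--+] → (-0.876771, 0.236229, 0.9241)–(-0.206978, 0.906022, 0.9241)  len=0.9472
  (v0,v5,v1) [-+-] → (-0.206978, 0.906022, 0.9241)–(0.206978, 0.906022, 0.9241)  len=0.4140
  (v1,v5,v9) [-+-] → (0.206978, 0.906022, 0.9241)–(0.876771, 0.236229, 0.9241)  len=0.9472
  (v5,v11,v4) [+-+] → (-0.876771, 0.236229, 0.9241)–(-0.876771, -0.236229, 0.9241)  len=0.4725
  (v3,v9,v4) [--+] → (0.876771, -0.236229, 0.9241)–(0.206978, -0.906022, 0.9241)  len=0.9472
  (v3,v4,v2) [-+-] → (0.206978, -0.906022, 0.9241)–(-0.206978, -0.906022, 0.9241)  len=0.4140
  (v4,v9,v5) [+-+] → (0.876771, -0.236229, 0.9241)–(0.876771, 0.236229, 0.9241)  len=0.4725
  (v2,v4,v11) [-+-] → (-0.206978, -0.906022, 0.9241)–(-0.876771, -0.236229, 0.9241)  len=0.9472

Chained into 1 loop(s):
  loop 1: 8 segments, perimeter = 5.5617
Total perimeter = 5.562

loops=1 perimeter=5.562


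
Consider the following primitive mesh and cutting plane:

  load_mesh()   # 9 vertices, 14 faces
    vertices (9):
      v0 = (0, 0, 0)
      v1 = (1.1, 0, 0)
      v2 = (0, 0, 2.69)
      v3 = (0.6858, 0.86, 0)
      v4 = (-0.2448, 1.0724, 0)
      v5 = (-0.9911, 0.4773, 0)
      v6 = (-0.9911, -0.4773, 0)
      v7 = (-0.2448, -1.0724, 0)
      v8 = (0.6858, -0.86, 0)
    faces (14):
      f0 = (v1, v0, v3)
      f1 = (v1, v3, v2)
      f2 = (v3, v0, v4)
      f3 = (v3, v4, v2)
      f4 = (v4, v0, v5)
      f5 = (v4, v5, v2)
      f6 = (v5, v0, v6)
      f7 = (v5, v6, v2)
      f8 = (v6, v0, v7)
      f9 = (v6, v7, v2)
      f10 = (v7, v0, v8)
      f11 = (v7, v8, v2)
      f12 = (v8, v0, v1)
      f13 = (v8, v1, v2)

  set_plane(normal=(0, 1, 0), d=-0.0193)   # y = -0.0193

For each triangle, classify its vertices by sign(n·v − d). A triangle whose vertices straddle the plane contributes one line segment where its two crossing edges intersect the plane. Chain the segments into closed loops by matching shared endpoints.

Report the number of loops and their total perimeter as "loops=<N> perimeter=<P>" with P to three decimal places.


loops=1 perimeter=7.767

Straddling triangles (8 of 14):
  (v5,v0,v6) [++-] → (-0.0400759, -0.0193, 0)–(-0.9911, -0.0193, 0)  len=0.9510
  (v5,v6,v2) [+-+] → (-0.9911, -0.0193, 0)–(-0.0400759, -0.0193, 2.58123)  len=2.7509
  (v6,v0,v7) [-+-] → (-0.0400759, -0.0193, 0)–(-0.00440567, -0.0193, 0)  len=0.0357
  (v6,v7,v2) [--+] → (-0.00440567, -0.0193, 2.64159)–(-0.0400759, -0.0193, 2.58123)  len=0.0701
  (v7,v0,v8) [-+-] → (-0.00440567, -0.0193, 0)–(0.0153906, -0.0193, 0)  len=0.0198
  (v7,v8,v2) [--+] → (0.0153906, -0.0193, 2.62963)–(-0.00440567, -0.0193, 2.64159)  len=0.0231
  (v8,v0,v1) [-++] → (0.0153906, -0.0193, 0)–(1.0907, -0.0193, 0)  len=1.0753
  (v8,v1,v2) [-++] → (1.0907, -0.0193, 0)–(0.0153906, -0.0193, 2.62963)  len=2.8410

Chained into 1 loop(s):
  loop 1: 8 segments, perimeter = 7.7669
Total perimeter = 7.767


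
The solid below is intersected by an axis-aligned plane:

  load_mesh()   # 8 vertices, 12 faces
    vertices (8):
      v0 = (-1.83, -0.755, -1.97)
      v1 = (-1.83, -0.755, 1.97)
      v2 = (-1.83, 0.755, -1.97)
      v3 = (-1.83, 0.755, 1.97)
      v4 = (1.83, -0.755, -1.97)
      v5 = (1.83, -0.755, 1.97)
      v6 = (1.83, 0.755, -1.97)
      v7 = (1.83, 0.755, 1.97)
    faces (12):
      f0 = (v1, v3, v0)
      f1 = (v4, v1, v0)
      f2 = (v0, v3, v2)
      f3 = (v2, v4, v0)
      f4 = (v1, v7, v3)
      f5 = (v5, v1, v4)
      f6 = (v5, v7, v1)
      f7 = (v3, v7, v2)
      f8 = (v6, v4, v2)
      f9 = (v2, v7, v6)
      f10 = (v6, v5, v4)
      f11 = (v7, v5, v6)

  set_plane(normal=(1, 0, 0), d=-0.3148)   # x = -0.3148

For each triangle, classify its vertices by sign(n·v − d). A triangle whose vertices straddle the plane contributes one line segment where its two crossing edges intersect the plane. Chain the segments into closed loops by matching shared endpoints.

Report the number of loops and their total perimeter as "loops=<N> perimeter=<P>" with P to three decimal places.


Straddling triangles (8 of 12):
  (v4,v1,v0) [+--] → (-0.3148, -0.755, 0.338883)–(-0.3148, -0.755, -1.97)  len=2.3089
  (v2,v4,v0) [-+-] → (-0.3148, 0.129877, -1.97)–(-0.3148, -0.755, -1.97)  len=0.8849
  (v1,v7,v3) [-+-] → (-0.3148, -0.129877, 1.97)–(-0.3148, 0.755, 1.97)  len=0.8849
  (v5,v1,v4) [+-+] → (-0.3148, -0.755, 1.97)–(-0.3148, -0.755, 0.338883)  len=1.6311
  (v5,v7,v1) [++-] → (-0.3148, -0.129877, 1.97)–(-0.3148, -0.755, 1.97)  len=0.6251
  (v3,v7,v2) [-+-] → (-0.3148, 0.755, 1.97)–(-0.3148, 0.755, -0.338883)  len=2.3089
  (v6,v4,v2) [++-] → (-0.3148, 0.129877, -1.97)–(-0.3148, 0.755, -1.97)  len=0.6251
  (v2,v7,v6) [-++] → (-0.3148, 0.755, -0.338883)–(-0.3148, 0.755, -1.97)  len=1.6311

Chained into 1 loop(s):
  loop 1: 8 segments, perimeter = 10.9000
Total perimeter = 10.900

loops=1 perimeter=10.900


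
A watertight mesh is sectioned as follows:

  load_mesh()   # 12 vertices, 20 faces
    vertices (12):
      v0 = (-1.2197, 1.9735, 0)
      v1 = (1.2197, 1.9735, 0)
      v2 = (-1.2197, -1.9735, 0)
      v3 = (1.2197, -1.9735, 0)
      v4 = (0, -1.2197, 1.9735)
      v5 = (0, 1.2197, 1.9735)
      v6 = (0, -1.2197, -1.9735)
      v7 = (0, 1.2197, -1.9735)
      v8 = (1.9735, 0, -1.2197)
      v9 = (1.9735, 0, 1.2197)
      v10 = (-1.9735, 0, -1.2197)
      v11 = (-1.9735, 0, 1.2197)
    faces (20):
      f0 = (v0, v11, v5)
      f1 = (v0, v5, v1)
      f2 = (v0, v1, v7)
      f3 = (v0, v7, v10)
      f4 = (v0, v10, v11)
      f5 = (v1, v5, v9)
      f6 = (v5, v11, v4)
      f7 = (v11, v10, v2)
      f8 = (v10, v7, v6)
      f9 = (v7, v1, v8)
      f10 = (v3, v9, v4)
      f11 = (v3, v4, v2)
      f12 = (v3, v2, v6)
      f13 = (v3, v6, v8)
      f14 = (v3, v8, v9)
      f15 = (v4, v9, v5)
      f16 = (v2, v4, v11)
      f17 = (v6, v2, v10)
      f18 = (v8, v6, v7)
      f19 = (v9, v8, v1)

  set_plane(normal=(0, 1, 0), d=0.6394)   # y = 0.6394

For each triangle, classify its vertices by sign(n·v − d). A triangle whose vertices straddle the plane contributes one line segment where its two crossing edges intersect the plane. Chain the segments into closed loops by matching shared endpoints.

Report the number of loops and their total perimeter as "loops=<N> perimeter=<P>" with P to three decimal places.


Straddling triangles (10 of 20):
  (v0,v11,v5) [+-+] → (-1.72927, 0.6394, 0.824526)–(-0.938937, 0.6394, 1.61486)  len=1.1177
  (v0,v7,v10) [++-] → (-0.938937, 0.6394, -1.61486)–(-1.72927, 0.6394, -0.824526)  len=1.1177
  (v0,v10,v11) [+--] → (-1.72927, 0.6394, -0.824526)–(-1.72927, 0.6394, 0.824526)  len=1.6491
  (v1,v5,v9) [++-] → (0.938937, 0.6394, 1.61486)–(1.72927, 0.6394, 0.824526)  len=1.1177
  (v5,v11,v4) [+--] → (-0.938937, 0.6394, 1.61486)–(0, 0.6394, 1.9735)  len=1.0051
  (v10,v7,v6) [-+-] → (-0.938937, 0.6394, -1.61486)–(0, 0.6394, -1.9735)  len=1.0051
  (v7,v1,v8) [++-] → (1.72927, 0.6394, -0.824526)–(0.938937, 0.6394, -1.61486)  len=1.1177
  (v4,v9,v5) [--+] → (0.938937, 0.6394, 1.61486)–(0, 0.6394, 1.9735)  len=1.0051
  (v8,v6,v7) [--+] → (0, 0.6394, -1.9735)–(0.938937, 0.6394, -1.61486)  len=1.0051
  (v9,v8,v1) [--+] → (1.72927, 0.6394, -0.824526)–(1.72927, 0.6394, 0.824526)  len=1.6491

Chained into 1 loop(s):
  loop 1: 10 segments, perimeter = 11.7893
Total perimeter = 11.789

loops=1 perimeter=11.789


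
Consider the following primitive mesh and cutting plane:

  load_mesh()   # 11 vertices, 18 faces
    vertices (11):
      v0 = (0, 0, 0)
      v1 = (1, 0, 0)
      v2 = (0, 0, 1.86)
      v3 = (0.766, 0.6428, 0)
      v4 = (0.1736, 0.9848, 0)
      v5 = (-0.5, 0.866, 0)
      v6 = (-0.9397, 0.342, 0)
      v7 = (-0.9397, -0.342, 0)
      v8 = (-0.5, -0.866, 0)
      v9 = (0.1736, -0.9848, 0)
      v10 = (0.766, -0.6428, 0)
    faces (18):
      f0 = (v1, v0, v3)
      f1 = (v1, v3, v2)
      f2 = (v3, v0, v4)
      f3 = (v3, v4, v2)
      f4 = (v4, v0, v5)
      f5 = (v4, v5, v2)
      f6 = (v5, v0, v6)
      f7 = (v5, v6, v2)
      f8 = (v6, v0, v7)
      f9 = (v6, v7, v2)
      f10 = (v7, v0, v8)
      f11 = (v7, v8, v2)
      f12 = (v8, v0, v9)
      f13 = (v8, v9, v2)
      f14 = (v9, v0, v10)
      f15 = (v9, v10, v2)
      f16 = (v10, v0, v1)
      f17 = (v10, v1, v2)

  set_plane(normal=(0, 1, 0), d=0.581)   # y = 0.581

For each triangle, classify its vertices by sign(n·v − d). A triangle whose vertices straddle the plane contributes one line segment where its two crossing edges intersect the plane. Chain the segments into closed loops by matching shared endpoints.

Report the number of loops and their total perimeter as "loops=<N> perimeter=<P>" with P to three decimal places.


loops=1 perimeter=3.757

Straddling triangles (8 of 18):
  (v1,v0,v3) [--+] → (0.692355, 0.581, 0)–(0.788497, 0.581, 0)  len=0.0961
  (v1,v3,v2) [-+-] → (0.788497, 0.581, 0)–(0.692355, 0.581, 0.178824)  len=0.2030
  (v3,v0,v4) [+-+] → (0.692355, 0.581, 0)–(0.102418, 0.581, 0)  len=0.5899
  (v3,v4,v2) [++-] → (0.102418, 0.581, 0.76266)–(0.692355, 0.581, 0.178824)  len=0.8300
  (v4,v0,v5) [+-+] → (0.102418, 0.581, 0)–(-0.33545, 0.581, 0)  len=0.4379
  (v4,v5,v2) [++-] → (-0.33545, 0.581, 0.612125)–(0.102418, 0.581, 0.76266)  len=0.4630
  (v5,v0,v6) [+--] → (-0.33545, 0.581, 0)–(-0.73915, 0.581, 0)  len=0.4037
  (v5,v6,v2) [+--] → (-0.73915, 0.581, 0)–(-0.33545, 0.581, 0.612125)  len=0.7333

Chained into 1 loop(s):
  loop 1: 8 segments, perimeter = 3.7570
Total perimeter = 3.757


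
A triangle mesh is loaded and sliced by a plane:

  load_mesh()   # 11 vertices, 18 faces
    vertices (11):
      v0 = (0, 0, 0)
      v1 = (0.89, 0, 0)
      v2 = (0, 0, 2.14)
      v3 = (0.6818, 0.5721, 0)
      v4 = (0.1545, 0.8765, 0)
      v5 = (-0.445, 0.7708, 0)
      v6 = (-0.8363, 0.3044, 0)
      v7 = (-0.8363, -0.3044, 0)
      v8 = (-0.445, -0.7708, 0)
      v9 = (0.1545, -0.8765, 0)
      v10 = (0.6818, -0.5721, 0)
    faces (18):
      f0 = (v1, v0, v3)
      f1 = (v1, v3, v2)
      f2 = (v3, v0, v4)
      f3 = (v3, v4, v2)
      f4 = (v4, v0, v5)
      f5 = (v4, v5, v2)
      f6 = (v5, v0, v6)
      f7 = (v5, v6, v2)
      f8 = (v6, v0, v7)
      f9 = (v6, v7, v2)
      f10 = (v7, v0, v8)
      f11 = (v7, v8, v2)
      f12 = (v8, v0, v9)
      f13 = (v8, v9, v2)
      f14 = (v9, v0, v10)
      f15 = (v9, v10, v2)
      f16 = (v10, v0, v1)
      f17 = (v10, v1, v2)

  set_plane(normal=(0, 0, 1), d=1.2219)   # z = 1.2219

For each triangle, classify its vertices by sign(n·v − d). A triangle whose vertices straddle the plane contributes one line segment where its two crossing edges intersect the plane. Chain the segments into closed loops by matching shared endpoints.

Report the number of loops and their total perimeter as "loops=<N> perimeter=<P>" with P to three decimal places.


loops=1 perimeter=2.351

Straddling triangles (9 of 18):
  (v1,v3,v2) [--+] → (0.292505, 0.245442, 1.2219)–(0.381827, 0, 1.2219)  len=0.2612
  (v3,v4,v2) [--+] → (0.0662834, 0.376035, 1.2219)–(0.292505, 0.245442, 1.2219)  len=0.2612
  (v4,v5,v2) [--+] → (-0.190913, 0.330688, 1.2219)–(0.0662834, 0.376035, 1.2219)  len=0.2612
  (v5,v6,v2) [--+] → (-0.358788, 0.130593, 1.2219)–(-0.190913, 0.330688, 1.2219)  len=0.2612
  (v6,v7,v2) [--+] → (-0.358788, -0.130593, 1.2219)–(-0.358788, 0.130593, 1.2219)  len=0.2612
  (v7,v8,v2) [--+] → (-0.190913, -0.330688, 1.2219)–(-0.358788, -0.130593, 1.2219)  len=0.2612
  (v8,v9,v2) [--+] → (0.0662834, -0.376035, 1.2219)–(-0.190913, -0.330688, 1.2219)  len=0.2612
  (v9,v10,v2) [--+] → (0.292505, -0.245442, 1.2219)–(0.0662834, -0.376035, 1.2219)  len=0.2612
  (v10,v1,v2) [--+] → (0.381827, 0, 1.2219)–(0.292505, -0.245442, 1.2219)  len=0.2612

Chained into 1 loop(s):
  loop 1: 9 segments, perimeter = 2.3507
Total perimeter = 2.351


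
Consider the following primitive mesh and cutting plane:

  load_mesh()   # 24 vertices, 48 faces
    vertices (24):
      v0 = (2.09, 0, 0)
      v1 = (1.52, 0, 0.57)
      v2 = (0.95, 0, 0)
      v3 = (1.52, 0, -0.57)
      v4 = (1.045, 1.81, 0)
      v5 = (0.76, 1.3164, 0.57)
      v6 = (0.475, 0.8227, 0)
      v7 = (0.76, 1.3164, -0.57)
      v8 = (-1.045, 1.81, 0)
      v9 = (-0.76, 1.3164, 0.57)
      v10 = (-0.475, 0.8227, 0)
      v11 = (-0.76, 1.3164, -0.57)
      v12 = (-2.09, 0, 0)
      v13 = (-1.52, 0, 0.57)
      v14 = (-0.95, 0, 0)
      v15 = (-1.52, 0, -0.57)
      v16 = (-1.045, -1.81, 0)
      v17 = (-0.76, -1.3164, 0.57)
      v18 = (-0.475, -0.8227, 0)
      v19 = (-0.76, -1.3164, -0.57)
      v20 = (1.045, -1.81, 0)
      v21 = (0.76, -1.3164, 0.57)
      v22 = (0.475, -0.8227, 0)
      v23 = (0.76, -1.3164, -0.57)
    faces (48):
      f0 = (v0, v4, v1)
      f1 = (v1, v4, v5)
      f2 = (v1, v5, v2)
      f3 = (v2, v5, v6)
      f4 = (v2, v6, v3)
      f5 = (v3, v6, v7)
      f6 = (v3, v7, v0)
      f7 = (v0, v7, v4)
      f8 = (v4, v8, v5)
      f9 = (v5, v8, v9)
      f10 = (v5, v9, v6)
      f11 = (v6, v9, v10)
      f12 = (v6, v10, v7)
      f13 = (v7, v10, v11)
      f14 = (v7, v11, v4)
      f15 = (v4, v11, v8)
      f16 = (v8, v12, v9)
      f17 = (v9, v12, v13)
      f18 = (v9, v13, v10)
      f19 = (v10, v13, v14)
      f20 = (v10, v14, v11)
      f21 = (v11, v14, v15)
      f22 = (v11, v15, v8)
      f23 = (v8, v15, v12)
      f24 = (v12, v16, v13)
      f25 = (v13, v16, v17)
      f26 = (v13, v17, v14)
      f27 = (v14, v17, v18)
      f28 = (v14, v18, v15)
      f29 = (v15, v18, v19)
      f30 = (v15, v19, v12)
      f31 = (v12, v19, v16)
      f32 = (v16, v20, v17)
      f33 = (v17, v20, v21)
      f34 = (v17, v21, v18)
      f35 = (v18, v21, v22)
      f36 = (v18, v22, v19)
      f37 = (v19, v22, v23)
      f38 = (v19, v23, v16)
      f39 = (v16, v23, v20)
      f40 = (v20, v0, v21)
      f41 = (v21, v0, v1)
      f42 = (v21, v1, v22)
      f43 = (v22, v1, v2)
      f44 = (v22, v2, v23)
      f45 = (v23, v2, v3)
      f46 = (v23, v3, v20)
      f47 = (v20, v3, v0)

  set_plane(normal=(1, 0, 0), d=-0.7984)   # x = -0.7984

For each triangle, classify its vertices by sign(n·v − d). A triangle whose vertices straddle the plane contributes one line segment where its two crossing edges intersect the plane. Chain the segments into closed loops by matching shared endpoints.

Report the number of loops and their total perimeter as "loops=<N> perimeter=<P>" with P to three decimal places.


loops=2 perimeter=7.784

Straddling triangles (20 of 48):
  (v4,v8,v5) [+-+] → (-0.7984, 1.81, 0)–(-0.7984, 1.74256, 0.0778737)  len=0.1030
  (v5,v8,v9) [+-+] → (-0.7984, 1.74256, 0.0778737)–(-0.7984, 1.38291, 0.4932)  len=0.5494
  (v4,v11,v8) [++-] → (-0.7984, 1.38291, -0.4932)–(-0.7984, 1.81, 0)  len=0.6524
  (v8,v12,v9) [--+] → (-0.7984, 1.27839, 0.553543)–(-0.7984, 1.38291, 0.4932)  len=0.1207
  (v9,v12,v13) [+--] → (-0.7984, 1.27839, 0.553543)–(-0.7984, 1.24989, 0.57)  len=0.0329
  (v9,v13,v10) [+-+] → (-0.7984, 1.24989, 0.57)–(-0.7984, 0.568096, 0.1764)  len=0.7872
  (v10,v13,v14) [+--] → (-0.7984, 0.568096, 0.1764)–(-0.7984, 0.262571, 0)  len=0.3528
  (v10,v14,v11) [+-+] → (-0.7984, 0.262571, 0)–(-0.7984, 1.05035, -0.4548)  len=0.9096
  (v11,v14,v15) [+--] → (-0.7984, 1.05035, -0.4548)–(-0.7984, 1.24989, -0.57)  len=0.2304
  (v11,v15,v8) [+--] → (-0.7984, 1.24989, -0.57)–(-0.7984, 1.38291, -0.4932)  len=0.1536
  (v13,v16,v17) [--+] → (-0.7984, -1.38291, 0.4932)–(-0.7984, -1.24989, 0.57)  len=0.1536
  (v13,v17,v14) [-+-] → (-0.7984, -1.24989, 0.57)–(-0.7984, -1.05035, 0.4548)  len=0.2304
  (v14,v17,v18) [-++] → (-0.7984, -1.05035, 0.4548)–(-0.7984, -0.262571, 0)  len=0.9096
  (v14,v18,v15) [-+-] → (-0.7984, -0.262571, 0)–(-0.7984, -0.568096, -0.1764)  len=0.3528
  (v15,v18,v19) [-++] → (-0.7984, -0.568096, -0.1764)–(-0.7984, -1.24989, -0.57)  len=0.7872
  (v15,v19,v12) [-+-] → (-0.7984, -1.24989, -0.57)–(-0.7984, -1.27839, -0.553543)  len=0.0329
  (v12,v19,v16) [-+-] → (-0.7984, -1.27839, -0.553543)–(-0.7984, -1.38291, -0.4932)  len=0.1207
  (v16,v20,v17) [-++] → (-0.7984, -1.81, 0)–(-0.7984, -1.38291, 0.4932)  len=0.6524
  (v19,v23,v16) [++-] → (-0.7984, -1.74256, -0.0778737)–(-0.7984, -1.38291, -0.4932)  len=0.5494
  (v16,v23,v20) [-++] → (-0.7984, -1.74256, -0.0778737)–(-0.7984, -1.81, 0)  len=0.1030

Chained into 2 loop(s):
  loop 1: 10 segments, perimeter = 3.8921
  loop 2: 10 segments, perimeter = 3.8921
Total perimeter = 7.784


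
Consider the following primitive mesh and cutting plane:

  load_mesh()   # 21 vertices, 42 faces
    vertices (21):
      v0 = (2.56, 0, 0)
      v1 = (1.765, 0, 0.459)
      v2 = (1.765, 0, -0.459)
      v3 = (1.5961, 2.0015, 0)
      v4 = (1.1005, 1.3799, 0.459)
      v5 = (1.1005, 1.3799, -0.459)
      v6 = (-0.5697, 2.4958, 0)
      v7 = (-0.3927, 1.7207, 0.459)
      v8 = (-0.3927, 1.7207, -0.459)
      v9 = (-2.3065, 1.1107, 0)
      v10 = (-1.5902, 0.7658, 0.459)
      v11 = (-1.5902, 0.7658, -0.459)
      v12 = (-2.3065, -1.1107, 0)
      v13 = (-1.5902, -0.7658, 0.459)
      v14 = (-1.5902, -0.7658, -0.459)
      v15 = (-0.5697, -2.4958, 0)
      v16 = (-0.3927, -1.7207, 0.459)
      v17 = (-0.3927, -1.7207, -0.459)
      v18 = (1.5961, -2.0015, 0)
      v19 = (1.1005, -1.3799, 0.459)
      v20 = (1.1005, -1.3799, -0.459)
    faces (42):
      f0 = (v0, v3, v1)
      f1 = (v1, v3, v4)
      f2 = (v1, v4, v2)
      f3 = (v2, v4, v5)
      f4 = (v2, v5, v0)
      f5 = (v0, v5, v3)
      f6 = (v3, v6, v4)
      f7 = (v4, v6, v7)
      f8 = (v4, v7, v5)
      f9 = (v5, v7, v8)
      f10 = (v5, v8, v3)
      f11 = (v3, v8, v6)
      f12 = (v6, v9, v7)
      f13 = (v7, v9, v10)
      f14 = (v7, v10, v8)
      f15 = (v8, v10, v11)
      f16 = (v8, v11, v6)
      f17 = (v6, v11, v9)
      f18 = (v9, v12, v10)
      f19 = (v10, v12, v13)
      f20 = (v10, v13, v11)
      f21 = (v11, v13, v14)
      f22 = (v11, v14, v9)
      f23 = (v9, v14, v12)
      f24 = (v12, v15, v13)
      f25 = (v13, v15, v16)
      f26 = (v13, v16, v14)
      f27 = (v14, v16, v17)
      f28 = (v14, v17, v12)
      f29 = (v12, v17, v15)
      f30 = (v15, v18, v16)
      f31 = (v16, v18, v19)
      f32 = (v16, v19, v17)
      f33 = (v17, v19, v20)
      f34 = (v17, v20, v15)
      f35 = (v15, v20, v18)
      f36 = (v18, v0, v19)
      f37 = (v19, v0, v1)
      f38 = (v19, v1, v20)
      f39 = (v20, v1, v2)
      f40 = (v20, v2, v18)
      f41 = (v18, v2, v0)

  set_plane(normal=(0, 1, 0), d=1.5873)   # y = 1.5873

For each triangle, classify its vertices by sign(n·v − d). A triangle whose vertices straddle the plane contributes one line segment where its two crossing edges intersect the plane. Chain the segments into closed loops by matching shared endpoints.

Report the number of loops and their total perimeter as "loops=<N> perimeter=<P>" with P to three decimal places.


loops=2 perimeter=7.704

Straddling triangles (14 of 42):
  (v0,v3,v1) [-+-] → (1.79557, 1.5873, 0)–(1.63105, 1.5873, 0.0949877)  len=0.1900
  (v1,v3,v4) [-+-] → (1.63105, 1.5873, 0.0949877)–(1.26586, 1.5873, 0.305852)  len=0.4217
  (v0,v5,v3) [--+] → (1.26586, 1.5873, -0.305852)–(1.79557, 1.5873, 0)  len=0.6117
  (v3,v6,v4) [++-] → (0.790078, 1.5873, 0.373691)–(1.26586, 1.5873, 0.305852)  len=0.4806
  (v4,v6,v7) [-++] → (0.790078, 1.5873, 0.373691)–(0.191786, 1.5873, 0.459)  len=0.6043
  (v4,v7,v5) [-+-] → (0.191786, 1.5873, 0.459)–(0.191786, 1.5873, 0.0996655)  len=0.3593
  (v5,v7,v8) [-++] → (0.191786, 1.5873, 0.0996655)–(0.191786, 1.5873, -0.459)  len=0.5587
  (v5,v8,v3) [-++] → (0.191786, 1.5873, -0.459)–(1.26586, 1.5873, -0.305852)  len=1.0849
  (v6,v9,v7) [+-+] → (-1.70888, 1.5873, 0)–(-0.811226, 1.5873, 0.358622)  len=0.9666
  (v7,v9,v10) [+--] → (-0.811226, 1.5873, 0.358622)–(-0.559991, 1.5873, 0.459)  len=0.2705
  (v7,v10,v8) [+-+] → (-0.559991, 1.5873, 0.459)–(-0.559991, 1.5873, -0.330755)  len=0.7898
  (v8,v10,v11) [+--] → (-0.559991, 1.5873, -0.330755)–(-0.559991, 1.5873, -0.459)  len=0.1282
  (v8,v11,v6) [+-+] → (-0.559991, 1.5873, -0.459)–(-1.10561, 1.5873, -0.241041)  len=0.5875
  (v6,v11,v9) [+--] → (-1.10561, 1.5873, -0.241041)–(-1.70888, 1.5873, 0)  len=0.6496

Chained into 2 loop(s):
  loop 1: 8 segments, perimeter = 4.3112
  loop 2: 6 segments, perimeter = 3.3924
Total perimeter = 7.704
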